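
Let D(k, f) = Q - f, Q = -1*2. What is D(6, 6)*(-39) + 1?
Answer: 313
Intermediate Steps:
Q = -2
D(k, f) = -2 - f
D(6, 6)*(-39) + 1 = (-2 - 1*6)*(-39) + 1 = (-2 - 6)*(-39) + 1 = -8*(-39) + 1 = 312 + 1 = 313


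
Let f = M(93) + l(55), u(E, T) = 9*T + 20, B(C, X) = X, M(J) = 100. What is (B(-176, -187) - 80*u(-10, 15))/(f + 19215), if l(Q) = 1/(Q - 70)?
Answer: -188805/289724 ≈ -0.65167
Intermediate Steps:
l(Q) = 1/(-70 + Q)
u(E, T) = 20 + 9*T
f = 1499/15 (f = 100 + 1/(-70 + 55) = 100 + 1/(-15) = 100 - 1/15 = 1499/15 ≈ 99.933)
(B(-176, -187) - 80*u(-10, 15))/(f + 19215) = (-187 - 80*(20 + 9*15))/(1499/15 + 19215) = (-187 - 80*(20 + 135))/(289724/15) = (-187 - 80*155)*(15/289724) = (-187 - 12400)*(15/289724) = -12587*15/289724 = -188805/289724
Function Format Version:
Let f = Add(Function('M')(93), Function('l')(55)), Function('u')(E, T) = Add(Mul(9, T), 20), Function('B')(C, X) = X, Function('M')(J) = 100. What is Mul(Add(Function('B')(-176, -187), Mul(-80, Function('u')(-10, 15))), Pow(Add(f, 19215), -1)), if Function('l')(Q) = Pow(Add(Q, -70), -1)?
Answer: Rational(-188805, 289724) ≈ -0.65167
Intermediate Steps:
Function('l')(Q) = Pow(Add(-70, Q), -1)
Function('u')(E, T) = Add(20, Mul(9, T))
f = Rational(1499, 15) (f = Add(100, Pow(Add(-70, 55), -1)) = Add(100, Pow(-15, -1)) = Add(100, Rational(-1, 15)) = Rational(1499, 15) ≈ 99.933)
Mul(Add(Function('B')(-176, -187), Mul(-80, Function('u')(-10, 15))), Pow(Add(f, 19215), -1)) = Mul(Add(-187, Mul(-80, Add(20, Mul(9, 15)))), Pow(Add(Rational(1499, 15), 19215), -1)) = Mul(Add(-187, Mul(-80, Add(20, 135))), Pow(Rational(289724, 15), -1)) = Mul(Add(-187, Mul(-80, 155)), Rational(15, 289724)) = Mul(Add(-187, -12400), Rational(15, 289724)) = Mul(-12587, Rational(15, 289724)) = Rational(-188805, 289724)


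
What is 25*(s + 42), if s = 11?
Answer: 1325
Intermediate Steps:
25*(s + 42) = 25*(11 + 42) = 25*53 = 1325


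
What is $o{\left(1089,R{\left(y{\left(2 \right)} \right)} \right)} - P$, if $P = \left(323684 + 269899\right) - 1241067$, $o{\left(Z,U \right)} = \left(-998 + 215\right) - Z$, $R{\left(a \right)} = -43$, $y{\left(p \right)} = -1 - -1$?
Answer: $645612$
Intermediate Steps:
$y{\left(p \right)} = 0$ ($y{\left(p \right)} = -1 + 1 = 0$)
$o{\left(Z,U \right)} = -783 - Z$
$P = -647484$ ($P = 593583 - 1241067 = -647484$)
$o{\left(1089,R{\left(y{\left(2 \right)} \right)} \right)} - P = \left(-783 - 1089\right) - -647484 = \left(-783 - 1089\right) + 647484 = -1872 + 647484 = 645612$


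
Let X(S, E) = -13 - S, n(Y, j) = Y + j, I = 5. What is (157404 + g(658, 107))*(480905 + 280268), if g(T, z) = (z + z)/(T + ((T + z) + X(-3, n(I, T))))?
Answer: 169294059513418/1413 ≈ 1.1981e+11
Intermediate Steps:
g(T, z) = 2*z/(-10 + z + 2*T) (g(T, z) = (z + z)/(T + ((T + z) + (-13 - 1*(-3)))) = (2*z)/(T + ((T + z) + (-13 + 3))) = (2*z)/(T + ((T + z) - 10)) = (2*z)/(T + (-10 + T + z)) = (2*z)/(-10 + z + 2*T) = 2*z/(-10 + z + 2*T))
(157404 + g(658, 107))*(480905 + 280268) = (157404 + 2*107/(-10 + 107 + 2*658))*(480905 + 280268) = (157404 + 2*107/(-10 + 107 + 1316))*761173 = (157404 + 2*107/1413)*761173 = (157404 + 2*107*(1/1413))*761173 = (157404 + 214/1413)*761173 = (222412066/1413)*761173 = 169294059513418/1413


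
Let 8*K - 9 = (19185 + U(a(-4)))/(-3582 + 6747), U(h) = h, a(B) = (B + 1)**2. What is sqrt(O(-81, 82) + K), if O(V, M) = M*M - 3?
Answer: sqrt(119723790630)/4220 ≈ 81.993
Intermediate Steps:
a(B) = (1 + B)**2
O(V, M) = -3 + M**2 (O(V, M) = M**2 - 3 = -3 + M**2)
K = 15893/8440 (K = 9/8 + ((19185 + (1 - 4)**2)/(-3582 + 6747))/8 = 9/8 + ((19185 + (-3)**2)/3165)/8 = 9/8 + ((19185 + 9)*(1/3165))/8 = 9/8 + (19194*(1/3165))/8 = 9/8 + (1/8)*(6398/1055) = 9/8 + 3199/4220 = 15893/8440 ≈ 1.8831)
sqrt(O(-81, 82) + K) = sqrt((-3 + 82**2) + 15893/8440) = sqrt((-3 + 6724) + 15893/8440) = sqrt(6721 + 15893/8440) = sqrt(56741133/8440) = sqrt(119723790630)/4220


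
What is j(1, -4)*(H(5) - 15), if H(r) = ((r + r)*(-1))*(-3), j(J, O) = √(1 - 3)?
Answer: 15*I*√2 ≈ 21.213*I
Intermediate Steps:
j(J, O) = I*√2 (j(J, O) = √(-2) = I*√2)
H(r) = 6*r (H(r) = ((2*r)*(-1))*(-3) = -2*r*(-3) = 6*r)
j(1, -4)*(H(5) - 15) = (I*√2)*(6*5 - 15) = (I*√2)*(30 - 15) = (I*√2)*15 = 15*I*√2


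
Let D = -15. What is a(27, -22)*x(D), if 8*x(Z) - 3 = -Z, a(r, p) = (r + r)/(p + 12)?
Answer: -243/20 ≈ -12.150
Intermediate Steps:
a(r, p) = 2*r/(12 + p) (a(r, p) = (2*r)/(12 + p) = 2*r/(12 + p))
x(Z) = 3/8 - Z/8 (x(Z) = 3/8 + (-Z)/8 = 3/8 - Z/8)
a(27, -22)*x(D) = (2*27/(12 - 22))*(3/8 - ⅛*(-15)) = (2*27/(-10))*(3/8 + 15/8) = (2*27*(-⅒))*(9/4) = -27/5*9/4 = -243/20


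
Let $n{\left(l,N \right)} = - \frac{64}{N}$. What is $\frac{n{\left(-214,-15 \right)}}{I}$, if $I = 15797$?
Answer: $\frac{64}{236955} \approx 0.00027009$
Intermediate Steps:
$\frac{n{\left(-214,-15 \right)}}{I} = \frac{\left(-64\right) \frac{1}{-15}}{15797} = \left(-64\right) \left(- \frac{1}{15}\right) \frac{1}{15797} = \frac{64}{15} \cdot \frac{1}{15797} = \frac{64}{236955}$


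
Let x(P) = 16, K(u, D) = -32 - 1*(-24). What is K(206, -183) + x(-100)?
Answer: 8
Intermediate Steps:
K(u, D) = -8 (K(u, D) = -32 + 24 = -8)
K(206, -183) + x(-100) = -8 + 16 = 8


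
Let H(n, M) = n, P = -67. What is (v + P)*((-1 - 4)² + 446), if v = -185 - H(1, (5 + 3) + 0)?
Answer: -119163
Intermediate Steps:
v = -186 (v = -185 - 1*1 = -185 - 1 = -186)
(v + P)*((-1 - 4)² + 446) = (-186 - 67)*((-1 - 4)² + 446) = -253*((-5)² + 446) = -253*(25 + 446) = -253*471 = -119163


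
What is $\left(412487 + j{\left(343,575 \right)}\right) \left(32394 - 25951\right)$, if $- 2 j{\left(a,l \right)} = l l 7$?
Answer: $- \frac{9596210643}{2} \approx -4.7981 \cdot 10^{9}$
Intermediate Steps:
$j{\left(a,l \right)} = - \frac{7 l^{2}}{2}$ ($j{\left(a,l \right)} = - \frac{l l 7}{2} = - \frac{l^{2} \cdot 7}{2} = - \frac{7 l^{2}}{2}$)
$\left(412487 + j{\left(343,575 \right)}\right) \left(32394 - 25951\right) = \left(412487 - \frac{7 \cdot 575^{2}}{2}\right) \left(32394 - 25951\right) = \left(412487 - \frac{2314375}{2}\right) 6443 = \left(- \frac{1489401}{2}\right) 6443 = - \frac{9596210643}{2}$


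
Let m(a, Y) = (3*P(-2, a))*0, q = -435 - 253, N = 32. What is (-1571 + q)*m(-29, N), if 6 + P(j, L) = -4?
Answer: 0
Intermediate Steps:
P(j, L) = -10 (P(j, L) = -6 - 4 = -10)
q = -688
m(a, Y) = 0 (m(a, Y) = (3*(-10))*0 = -30*0 = 0)
(-1571 + q)*m(-29, N) = (-1571 - 688)*0 = -2259*0 = 0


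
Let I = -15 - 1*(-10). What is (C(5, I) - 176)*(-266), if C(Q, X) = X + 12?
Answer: 44954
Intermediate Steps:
I = -5 (I = -15 + 10 = -5)
C(Q, X) = 12 + X
(C(5, I) - 176)*(-266) = ((12 - 5) - 176)*(-266) = (7 - 176)*(-266) = -169*(-266) = 44954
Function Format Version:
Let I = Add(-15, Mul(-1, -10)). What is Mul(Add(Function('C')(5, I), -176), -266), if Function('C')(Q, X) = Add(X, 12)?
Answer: 44954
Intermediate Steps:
I = -5 (I = Add(-15, 10) = -5)
Function('C')(Q, X) = Add(12, X)
Mul(Add(Function('C')(5, I), -176), -266) = Mul(Add(Add(12, -5), -176), -266) = Mul(Add(7, -176), -266) = Mul(-169, -266) = 44954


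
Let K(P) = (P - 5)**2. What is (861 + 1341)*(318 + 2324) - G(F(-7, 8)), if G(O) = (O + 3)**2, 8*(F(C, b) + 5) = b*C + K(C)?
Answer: 5817603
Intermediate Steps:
K(P) = (-5 + P)**2
F(C, b) = -5 + (-5 + C)**2/8 + C*b/8 (F(C, b) = -5 + (b*C + (-5 + C)**2)/8 = -5 + (C*b + (-5 + C)**2)/8 = -5 + ((-5 + C)**2 + C*b)/8 = -5 + ((-5 + C)**2/8 + C*b/8) = -5 + (-5 + C)**2/8 + C*b/8)
G(O) = (3 + O)**2
(861 + 1341)*(318 + 2324) - G(F(-7, 8)) = (861 + 1341)*(318 + 2324) - (3 + (-5 + (-5 - 7)**2/8 + (1/8)*(-7)*8))**2 = 2202*2642 - (3 + (-5 + (1/8)*(-12)**2 - 7))**2 = 5817684 - (3 + (-5 + (1/8)*144 - 7))**2 = 5817684 - (3 + (-5 + 18 - 7))**2 = 5817684 - (3 + 6)**2 = 5817684 - 1*9**2 = 5817684 - 1*81 = 5817684 - 81 = 5817603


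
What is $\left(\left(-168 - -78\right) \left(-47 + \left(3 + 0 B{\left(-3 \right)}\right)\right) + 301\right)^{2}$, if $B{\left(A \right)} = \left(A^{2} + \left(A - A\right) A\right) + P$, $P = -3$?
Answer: $18156121$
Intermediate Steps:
$B{\left(A \right)} = -3 + A^{2}$ ($B{\left(A \right)} = \left(A^{2} + \left(A - A\right) A\right) - 3 = \left(A^{2} + 0 A\right) - 3 = \left(A^{2} + 0\right) - 3 = A^{2} - 3 = -3 + A^{2}$)
$\left(\left(-168 - -78\right) \left(-47 + \left(3 + 0 B{\left(-3 \right)}\right)\right) + 301\right)^{2} = \left(\left(-168 - -78\right) \left(-47 + \left(3 + 0 \left(-3 + \left(-3\right)^{2}\right)\right)\right) + 301\right)^{2} = \left(\left(-168 + 78\right) \left(-47 + \left(3 + 0 \left(-3 + 9\right)\right)\right) + 301\right)^{2} = \left(- 90 \left(-47 + \left(3 + 0 \cdot 6\right)\right) + 301\right)^{2} = \left(- 90 \left(-47 + \left(3 + 0\right)\right) + 301\right)^{2} = \left(- 90 \left(-47 + 3\right) + 301\right)^{2} = \left(\left(-90\right) \left(-44\right) + 301\right)^{2} = \left(3960 + 301\right)^{2} = 4261^{2} = 18156121$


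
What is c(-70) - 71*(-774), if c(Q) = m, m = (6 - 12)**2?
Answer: 54990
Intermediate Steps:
m = 36 (m = (-6)**2 = 36)
c(Q) = 36
c(-70) - 71*(-774) = 36 - 71*(-774) = 36 - 1*(-54954) = 36 + 54954 = 54990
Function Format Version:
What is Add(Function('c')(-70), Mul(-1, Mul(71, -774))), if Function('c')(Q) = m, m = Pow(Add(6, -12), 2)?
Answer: 54990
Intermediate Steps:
m = 36 (m = Pow(-6, 2) = 36)
Function('c')(Q) = 36
Add(Function('c')(-70), Mul(-1, Mul(71, -774))) = Add(36, Mul(-1, Mul(71, -774))) = Add(36, Mul(-1, -54954)) = Add(36, 54954) = 54990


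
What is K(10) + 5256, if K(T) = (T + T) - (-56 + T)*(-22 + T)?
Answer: 4724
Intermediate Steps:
K(T) = 2*T - (-56 + T)*(-22 + T)
K(10) + 5256 = (-1232 - 1*10² + 80*10) + 5256 = (-1232 - 1*100 + 800) + 5256 = (-1232 - 100 + 800) + 5256 = -532 + 5256 = 4724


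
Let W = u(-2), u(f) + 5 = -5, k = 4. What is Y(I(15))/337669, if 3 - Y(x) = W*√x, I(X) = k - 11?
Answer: 3/337669 + 10*I*√7/337669 ≈ 8.8844e-6 + 7.8353e-5*I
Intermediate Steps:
u(f) = -10 (u(f) = -5 - 5 = -10)
I(X) = -7 (I(X) = 4 - 11 = -7)
W = -10
Y(x) = 3 + 10*√x (Y(x) = 3 - (-10)*√x = 3 + 10*√x)
Y(I(15))/337669 = (3 + 10*√(-7))/337669 = (3 + 10*(I*√7))*(1/337669) = (3 + 10*I*√7)*(1/337669) = 3/337669 + 10*I*√7/337669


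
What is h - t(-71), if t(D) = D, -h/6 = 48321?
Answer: -289855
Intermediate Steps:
h = -289926 (h = -6*48321 = -289926)
h - t(-71) = -289926 - 1*(-71) = -289926 + 71 = -289855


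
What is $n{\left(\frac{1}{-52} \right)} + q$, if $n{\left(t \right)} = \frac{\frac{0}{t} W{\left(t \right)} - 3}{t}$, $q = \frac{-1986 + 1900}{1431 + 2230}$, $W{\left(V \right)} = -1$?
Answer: $\frac{571030}{3661} \approx 155.98$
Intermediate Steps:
$q = - \frac{86}{3661} \approx -0.023491$
$n{\left(t \right)} = - \frac{3}{t}$ ($n{\left(t \right)} = \frac{\frac{0}{t} \left(-1\right) - 3}{t} = \frac{0 \left(-1\right) - 3}{t} = \frac{0 - 3}{t} = - \frac{3}{t}$)
$n{\left(\frac{1}{-52} \right)} + q = - \frac{3}{\frac{1}{-52}} - \frac{86}{3661} = - \frac{3}{- \frac{1}{52}} - \frac{86}{3661} = \left(-3\right) \left(-52\right) - \frac{86}{3661} = 156 - \frac{86}{3661} = \frac{571030}{3661}$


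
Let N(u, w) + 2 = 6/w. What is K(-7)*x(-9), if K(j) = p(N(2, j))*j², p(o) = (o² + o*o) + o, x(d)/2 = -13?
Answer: -17160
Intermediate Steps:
N(u, w) = -2 + 6/w
x(d) = -26 (x(d) = 2*(-13) = -26)
p(o) = o + 2*o² (p(o) = (o² + o²) + o = 2*o² + o = o + 2*o²)
K(j) = j²*(-3 + 12/j)*(-2 + 6/j) (K(j) = ((-2 + 6/j)*(1 + 2*(-2 + 6/j)))*j² = ((-2 + 6/j)*(1 + (-4 + 12/j)))*j² = ((-2 + 6/j)*(-3 + 12/j))*j² = ((-3 + 12/j)*(-2 + 6/j))*j² = j²*(-3 + 12/j)*(-2 + 6/j))
K(-7)*x(-9) = (6*(-4 - 7)*(-3 - 7))*(-26) = (6*(-11)*(-10))*(-26) = 660*(-26) = -17160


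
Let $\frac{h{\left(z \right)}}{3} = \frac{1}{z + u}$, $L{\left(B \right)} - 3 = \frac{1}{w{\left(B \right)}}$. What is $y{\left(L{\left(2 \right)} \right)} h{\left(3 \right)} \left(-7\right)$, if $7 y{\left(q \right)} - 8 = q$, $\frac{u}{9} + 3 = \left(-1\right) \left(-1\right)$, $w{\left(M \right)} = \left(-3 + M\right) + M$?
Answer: $\frac{12}{5} \approx 2.4$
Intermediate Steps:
$w{\left(M \right)} = -3 + 2 M$
$L{\left(B \right)} = 3 + \frac{1}{-3 + 2 B}$
$u = -18$ ($u = -27 + 9 \left(\left(-1\right) \left(-1\right)\right) = -27 + 9 \cdot 1 = -27 + 9 = -18$)
$y{\left(q \right)} = \frac{8}{7} + \frac{q}{7}$
$h{\left(z \right)} = \frac{3}{-18 + z}$ ($h{\left(z \right)} = \frac{3}{z - 18} = \frac{3}{-18 + z}$)
$y{\left(L{\left(2 \right)} \right)} h{\left(3 \right)} \left(-7\right) = \left(\frac{8}{7} + \frac{2 \frac{1}{-3 + 2 \cdot 2} \left(-4 + 3 \cdot 2\right)}{7}\right) \frac{3}{-18 + 3} \left(-7\right) = \left(\frac{8}{7} + \frac{2 \frac{1}{-3 + 4} \left(-4 + 6\right)}{7}\right) \frac{3}{-15} \left(-7\right) = \left(\frac{8}{7} + \frac{2 \cdot 1^{-1} \cdot 2}{7}\right) 3 \left(- \frac{1}{15}\right) \left(-7\right) = \left(\frac{8}{7} + \frac{2 \cdot 1 \cdot 2}{7}\right) \left(- \frac{1}{5}\right) \left(-7\right) = \left(\frac{8}{7} + \frac{1}{7} \cdot 4\right) \left(- \frac{1}{5}\right) \left(-7\right) = \left(\frac{8}{7} + \frac{4}{7}\right) \left(- \frac{1}{5}\right) \left(-7\right) = \frac{12}{7} \left(- \frac{1}{5}\right) \left(-7\right) = \left(- \frac{12}{35}\right) \left(-7\right) = \frac{12}{5}$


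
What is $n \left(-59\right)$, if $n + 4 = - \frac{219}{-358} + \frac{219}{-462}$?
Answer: $\frac{3140806}{13783} \approx 227.88$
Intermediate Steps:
$n = - \frac{53234}{13783}$ ($n = -4 + \left(- \frac{219}{-358} + \frac{219}{-462}\right) = -4 + \left(\left(-219\right) \left(- \frac{1}{358}\right) + 219 \left(- \frac{1}{462}\right)\right) = -4 + \left(\frac{219}{358} - \frac{73}{154}\right) = -4 + \frac{1898}{13783} = - \frac{53234}{13783} \approx -3.8623$)
$n \left(-59\right) = \left(- \frac{53234}{13783}\right) \left(-59\right) = \frac{3140806}{13783}$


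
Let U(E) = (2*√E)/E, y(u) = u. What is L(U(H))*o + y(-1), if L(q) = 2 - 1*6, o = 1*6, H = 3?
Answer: -25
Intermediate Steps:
o = 6
U(E) = 2/√E
L(q) = -4 (L(q) = 2 - 6 = -4)
L(U(H))*o + y(-1) = -4*6 - 1 = -24 - 1 = -25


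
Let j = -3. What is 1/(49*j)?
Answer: -1/147 ≈ -0.0068027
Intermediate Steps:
1/(49*j) = 1/(49*(-3)) = 1/(-147) = -1/147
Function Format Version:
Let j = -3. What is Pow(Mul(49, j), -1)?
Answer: Rational(-1, 147) ≈ -0.0068027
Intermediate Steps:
Pow(Mul(49, j), -1) = Pow(Mul(49, -3), -1) = Pow(-147, -1) = Rational(-1, 147)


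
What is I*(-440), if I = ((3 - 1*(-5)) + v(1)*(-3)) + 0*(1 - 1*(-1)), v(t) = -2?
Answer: -6160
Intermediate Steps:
I = 14 (I = ((3 - 1*(-5)) - 2*(-3)) + 0*(1 - 1*(-1)) = ((3 + 5) + 6) + 0*(1 + 1) = (8 + 6) + 0*2 = 14 + 0 = 14)
I*(-440) = 14*(-440) = -6160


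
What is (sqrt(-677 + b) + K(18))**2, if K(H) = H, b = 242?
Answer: (18 + I*sqrt(435))**2 ≈ -111.0 + 750.84*I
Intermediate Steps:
(sqrt(-677 + b) + K(18))**2 = (sqrt(-677 + 242) + 18)**2 = (sqrt(-435) + 18)**2 = (I*sqrt(435) + 18)**2 = (18 + I*sqrt(435))**2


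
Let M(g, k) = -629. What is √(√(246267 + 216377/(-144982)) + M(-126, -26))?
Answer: √(-13221441823796 + 144982*√5176446870280294)/144982 ≈ 11.522*I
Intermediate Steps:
√(√(246267 + 216377/(-144982)) + M(-126, -26)) = √(√(246267 + 216377/(-144982)) - 629) = √(√(246267 + 216377*(-1/144982)) - 629) = √(√(246267 - 216377/144982) - 629) = √(√(35704065817/144982) - 629) = √(√5176446870280294/144982 - 629) = √(-629 + √5176446870280294/144982)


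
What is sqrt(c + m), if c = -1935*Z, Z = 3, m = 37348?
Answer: sqrt(31543) ≈ 177.60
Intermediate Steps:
c = -5805 (c = -1935*3 = -5805)
sqrt(c + m) = sqrt(-5805 + 37348) = sqrt(31543)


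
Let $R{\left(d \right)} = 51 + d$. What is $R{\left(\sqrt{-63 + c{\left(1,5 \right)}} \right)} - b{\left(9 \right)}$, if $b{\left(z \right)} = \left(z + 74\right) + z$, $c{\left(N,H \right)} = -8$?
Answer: $-41 + i \sqrt{71} \approx -41.0 + 8.4261 i$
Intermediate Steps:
$b{\left(z \right)} = 74 + 2 z$ ($b{\left(z \right)} = \left(74 + z\right) + z = 74 + 2 z$)
$R{\left(\sqrt{-63 + c{\left(1,5 \right)}} \right)} - b{\left(9 \right)} = \left(51 + \sqrt{-63 - 8}\right) - \left(74 + 2 \cdot 9\right) = \left(51 + \sqrt{-71}\right) - \left(74 + 18\right) = \left(51 + i \sqrt{71}\right) - 92 = -41 + i \sqrt{71}$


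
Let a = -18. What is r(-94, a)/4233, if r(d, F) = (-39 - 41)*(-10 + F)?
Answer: 2240/4233 ≈ 0.52918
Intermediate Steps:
r(d, F) = 800 - 80*F (r(d, F) = -80*(-10 + F) = 800 - 80*F)
r(-94, a)/4233 = (800 - 80*(-18))/4233 = (800 + 1440)*(1/4233) = 2240*(1/4233) = 2240/4233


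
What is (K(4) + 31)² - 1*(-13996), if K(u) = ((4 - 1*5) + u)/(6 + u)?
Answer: 1497569/100 ≈ 14976.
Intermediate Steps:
K(u) = (-1 + u)/(6 + u) (K(u) = ((4 - 5) + u)/(6 + u) = (-1 + u)/(6 + u))
(K(4) + 31)² - 1*(-13996) = ((-1 + 4)/(6 + 4) + 31)² - 1*(-13996) = (3/10 + 31)² + 13996 = (313/10)² + 13996 = 97969/100 + 13996 = 1497569/100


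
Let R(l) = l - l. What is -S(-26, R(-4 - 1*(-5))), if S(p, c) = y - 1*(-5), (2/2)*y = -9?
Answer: 4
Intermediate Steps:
R(l) = 0
y = -9
S(p, c) = -4 (S(p, c) = -9 - 1*(-5) = -9 + 5 = -4)
-S(-26, R(-4 - 1*(-5))) = -1*(-4) = 4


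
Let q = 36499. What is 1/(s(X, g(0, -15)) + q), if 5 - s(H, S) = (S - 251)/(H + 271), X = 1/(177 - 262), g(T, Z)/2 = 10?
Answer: 698/25480387 ≈ 2.7394e-5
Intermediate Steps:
g(T, Z) = 20 (g(T, Z) = 2*10 = 20)
X = -1/85 (X = 1/(-85) = -1/85 ≈ -0.011765)
s(H, S) = 5 - (-251 + S)/(271 + H) (s(H, S) = 5 - (S - 251)/(H + 271) = 5 - (-251 + S)/(271 + H))
1/(s(X, g(0, -15)) + q) = 1/((1606 - 1*20 + 5*(-1/85))/(271 - 1/85) + 36499) = 1/((1606 - 20 - 1/17)/(23034/85) + 36499) = 1/((85/23034)*(26961/17) + 36499) = 1/(4085/698 + 36499) = 1/(25480387/698) = 698/25480387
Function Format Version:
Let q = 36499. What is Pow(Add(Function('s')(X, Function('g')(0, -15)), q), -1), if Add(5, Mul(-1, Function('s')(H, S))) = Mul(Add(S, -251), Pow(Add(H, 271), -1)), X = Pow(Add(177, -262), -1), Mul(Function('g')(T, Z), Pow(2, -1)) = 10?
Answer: Rational(698, 25480387) ≈ 2.7394e-5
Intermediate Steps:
Function('g')(T, Z) = 20 (Function('g')(T, Z) = Mul(2, 10) = 20)
X = Rational(-1, 85) (X = Pow(-85, -1) = Rational(-1, 85) ≈ -0.011765)
Function('s')(H, S) = Add(5, Mul(-1, Pow(Add(271, H), -1), Add(-251, S))) (Function('s')(H, S) = Add(5, Mul(-1, Mul(Add(S, -251), Pow(Add(H, 271), -1)))) = Add(5, Mul(-1, Mul(Add(-251, S), Pow(Add(271, H), -1)))) = Add(5, Mul(-1, Mul(Pow(Add(271, H), -1), Add(-251, S)))) = Add(5, Mul(-1, Pow(Add(271, H), -1), Add(-251, S))))
Pow(Add(Function('s')(X, Function('g')(0, -15)), q), -1) = Pow(Add(Mul(Pow(Add(271, Rational(-1, 85)), -1), Add(1606, Mul(-1, 20), Mul(5, Rational(-1, 85)))), 36499), -1) = Pow(Add(Mul(Pow(Rational(23034, 85), -1), Add(1606, -20, Rational(-1, 17))), 36499), -1) = Pow(Add(Mul(Rational(85, 23034), Rational(26961, 17)), 36499), -1) = Pow(Add(Rational(4085, 698), 36499), -1) = Pow(Rational(25480387, 698), -1) = Rational(698, 25480387)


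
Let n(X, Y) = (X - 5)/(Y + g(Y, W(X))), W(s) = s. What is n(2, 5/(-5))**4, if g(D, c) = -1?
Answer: 81/16 ≈ 5.0625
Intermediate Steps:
n(X, Y) = (-5 + X)/(-1 + Y) (n(X, Y) = (X - 5)/(Y - 1) = (-5 + X)/(-1 + Y))
n(2, 5/(-5))**4 = ((-5 + 2)/(-1 + 5/(-5)))**4 = (-3/(-1 + 5*(-1/5)))**4 = (-3/(-1 - 1))**4 = (-3/(-2))**4 = (-1/2*(-3))**4 = (3/2)**4 = 81/16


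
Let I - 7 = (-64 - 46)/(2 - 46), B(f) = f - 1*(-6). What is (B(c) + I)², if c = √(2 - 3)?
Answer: 957/4 + 31*I ≈ 239.25 + 31.0*I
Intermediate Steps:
c = I (c = √(-1) = I ≈ 1.0*I)
B(f) = 6 + f (B(f) = f + 6 = 6 + f)
I = 19/2 (I = 7 + (-64 - 46)/(2 - 46) = 7 - 110/(-44) = 7 - 110*(-1/44) = 7 + 5/2 = 19/2 ≈ 9.5000)
(B(c) + I)² = ((6 + I) + 19/2)² = (31/2 + I)²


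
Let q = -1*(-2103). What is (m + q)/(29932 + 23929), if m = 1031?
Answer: 3134/53861 ≈ 0.058187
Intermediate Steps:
q = 2103
(m + q)/(29932 + 23929) = (1031 + 2103)/(29932 + 23929) = 3134/53861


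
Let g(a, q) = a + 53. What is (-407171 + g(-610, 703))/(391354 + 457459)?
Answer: -407728/848813 ≈ -0.48035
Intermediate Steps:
g(a, q) = 53 + a
(-407171 + g(-610, 703))/(391354 + 457459) = (-407171 + (53 - 610))/(391354 + 457459) = (-407171 - 557)/848813 = -407728*1/848813 = -407728/848813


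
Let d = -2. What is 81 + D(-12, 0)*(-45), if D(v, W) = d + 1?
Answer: 126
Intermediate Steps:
D(v, W) = -1 (D(v, W) = -2 + 1 = -1)
81 + D(-12, 0)*(-45) = 81 - 1*(-45) = 81 + 45 = 126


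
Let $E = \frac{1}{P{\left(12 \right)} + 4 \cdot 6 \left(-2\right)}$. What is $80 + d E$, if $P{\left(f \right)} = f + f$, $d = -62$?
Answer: $\frac{991}{12} \approx 82.583$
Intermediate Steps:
$P{\left(f \right)} = 2 f$
$E = - \frac{1}{24}$ ($E = \frac{1}{2 \cdot 12 + 4 \cdot 6 \left(-2\right)} = \frac{1}{24 + 24 \left(-2\right)} = \frac{1}{24 - 48} = \frac{1}{-24} = - \frac{1}{24} \approx -0.041667$)
$80 + d E = 80 - - \frac{31}{12} = 80 + \frac{31}{12} = \frac{991}{12}$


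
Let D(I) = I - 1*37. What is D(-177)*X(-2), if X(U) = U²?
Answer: -856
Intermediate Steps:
D(I) = -37 + I (D(I) = I - 37 = -37 + I)
D(-177)*X(-2) = (-37 - 177)*(-2)² = -214*4 = -856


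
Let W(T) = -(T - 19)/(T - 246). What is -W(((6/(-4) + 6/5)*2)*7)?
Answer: 116/1251 ≈ 0.092726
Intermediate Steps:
W(T) = -(-19 + T)/(-246 + T)
-W(((6/(-4) + 6/5)*2)*7) = -(19 - (6/(-4) + 6/5)*2*7)/(-246 + ((6/(-4) + 6/5)*2)*7) = -(19 - (6*(-1/4) + 6*(1/5))*2*7)/(-246 + ((6*(-1/4) + 6*(1/5))*2)*7) = -(19 - (-3/2 + 6/5)*2*7)/(-246 + ((-3/2 + 6/5)*2)*7) = -(19 - (-3/10*2)*7)/(-246 - 3/10*2*7) = -(19 - (-3)*7/5)/(-246 - 3/5*7) = -(19 - 1*(-21/5))/(-246 - 21/5) = -(19 + 21/5)/(-1251/5) = -(-5)*116/(1251*5) = -1*(-116/1251) = 116/1251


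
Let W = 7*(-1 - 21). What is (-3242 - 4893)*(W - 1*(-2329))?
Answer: -17693625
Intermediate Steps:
W = -154 (W = 7*(-22) = -154)
(-3242 - 4893)*(W - 1*(-2329)) = (-3242 - 4893)*(-154 - 1*(-2329)) = -8135*(-154 + 2329) = -8135*2175 = -17693625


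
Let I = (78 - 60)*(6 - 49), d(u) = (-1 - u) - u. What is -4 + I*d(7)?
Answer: 11606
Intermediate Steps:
d(u) = -1 - 2*u
I = -774 (I = 18*(-43) = -774)
-4 + I*d(7) = -4 - 774*(-1 - 2*7) = -4 - 774*(-1 - 14) = -4 - 774*(-15) = -4 + 11610 = 11606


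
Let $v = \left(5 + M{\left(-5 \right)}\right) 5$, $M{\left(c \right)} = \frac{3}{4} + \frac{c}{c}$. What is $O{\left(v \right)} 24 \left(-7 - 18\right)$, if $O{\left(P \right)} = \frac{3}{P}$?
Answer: $- \frac{160}{3} \approx -53.333$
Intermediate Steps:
$M{\left(c \right)} = \frac{7}{4}$ ($M{\left(c \right)} = 3 \cdot \frac{1}{4} + 1 = \frac{3}{4} + 1 = \frac{7}{4}$)
$v = \frac{135}{4}$ ($v = \left(5 + \frac{7}{4}\right) 5 = \frac{27}{4} \cdot 5 = \frac{135}{4} \approx 33.75$)
$O{\left(v \right)} 24 \left(-7 - 18\right) = \frac{3}{\frac{135}{4}} \cdot 24 \left(-7 - 18\right) = 3 \cdot \frac{4}{135} \cdot 24 \left(-25\right) = \frac{4}{45} \cdot 24 \left(-25\right) = \frac{32}{15} \left(-25\right) = - \frac{160}{3}$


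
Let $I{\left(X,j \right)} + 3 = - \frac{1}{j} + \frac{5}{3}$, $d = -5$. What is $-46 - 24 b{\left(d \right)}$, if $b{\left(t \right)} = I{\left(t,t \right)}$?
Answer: $- \frac{94}{5} \approx -18.8$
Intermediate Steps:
$I{\left(X,j \right)} = - \frac{4}{3} - \frac{1}{j}$ ($I{\left(X,j \right)} = -3 + \left(- \frac{1}{j} + \frac{5}{3}\right) = -3 + \left(\frac{5}{3} - \frac{1}{j}\right) = - \frac{4}{3} - \frac{1}{j}$)
$b{\left(t \right)} = - \frac{4}{3} - \frac{1}{t}$
$-46 - 24 b{\left(d \right)} = -46 - 24 \left(- \frac{4}{3} - \frac{1}{-5}\right) = -46 - 24 \left(- \frac{4}{3} - - \frac{1}{5}\right) = -46 - 24 \left(- \frac{4}{3} + \frac{1}{5}\right) = -46 - - \frac{136}{5} = -46 + \frac{136}{5} = - \frac{94}{5}$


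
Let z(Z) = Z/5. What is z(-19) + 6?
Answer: 11/5 ≈ 2.2000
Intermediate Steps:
z(Z) = Z/5 (z(Z) = Z*(⅕) = Z/5)
z(-19) + 6 = (⅕)*(-19) + 6 = -19/5 + 6 = 11/5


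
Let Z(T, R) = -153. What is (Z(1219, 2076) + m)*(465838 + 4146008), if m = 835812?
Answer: 3853930616514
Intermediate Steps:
(Z(1219, 2076) + m)*(465838 + 4146008) = (-153 + 835812)*(465838 + 4146008) = 835659*4611846 = 3853930616514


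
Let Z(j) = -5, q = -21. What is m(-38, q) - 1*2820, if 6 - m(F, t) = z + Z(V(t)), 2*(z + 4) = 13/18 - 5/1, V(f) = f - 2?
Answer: -100903/36 ≈ -2802.9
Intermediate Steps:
V(f) = -2 + f
z = -221/36 (z = -4 + (13/18 - 5/1)/2 = -4 + (13*(1/18) - 5*1)/2 = -4 + (13/18 - 5)/2 = -4 + (1/2)*(-77/18) = -4 - 77/36 = -221/36 ≈ -6.1389)
m(F, t) = 617/36 (m(F, t) = 6 - (-221/36 - 5) = 6 - 1*(-401/36) = 6 + 401/36 = 617/36)
m(-38, q) - 1*2820 = 617/36 - 1*2820 = 617/36 - 2820 = -100903/36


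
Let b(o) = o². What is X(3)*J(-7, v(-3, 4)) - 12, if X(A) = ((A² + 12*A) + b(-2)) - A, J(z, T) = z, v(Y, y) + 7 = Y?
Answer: -334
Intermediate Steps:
v(Y, y) = -7 + Y
X(A) = 4 + A² + 11*A (X(A) = ((A² + 12*A) + (-2)²) - A = ((A² + 12*A) + 4) - A = (4 + A² + 12*A) - A = 4 + A² + 11*A)
X(3)*J(-7, v(-3, 4)) - 12 = (4 + 3² + 11*3)*(-7) - 12 = (4 + 9 + 33)*(-7) - 12 = 46*(-7) - 12 = -322 - 12 = -334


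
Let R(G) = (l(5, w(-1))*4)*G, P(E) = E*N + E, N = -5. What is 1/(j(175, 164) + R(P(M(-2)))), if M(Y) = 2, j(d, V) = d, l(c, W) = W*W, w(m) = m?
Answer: 1/143 ≈ 0.0069930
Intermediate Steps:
l(c, W) = W²
P(E) = -4*E (P(E) = E*(-5) + E = -5*E + E = -4*E)
R(G) = 4*G (R(G) = ((-1)²*4)*G = (1*4)*G = 4*G)
1/(j(175, 164) + R(P(M(-2)))) = 1/(175 + 4*(-4*2)) = 1/(175 + 4*(-8)) = 1/(175 - 32) = 1/143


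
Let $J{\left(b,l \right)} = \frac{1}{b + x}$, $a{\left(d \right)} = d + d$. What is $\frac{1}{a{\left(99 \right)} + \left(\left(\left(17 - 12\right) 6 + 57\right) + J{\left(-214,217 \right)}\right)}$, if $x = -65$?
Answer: $\frac{279}{79514} \approx 0.0035088$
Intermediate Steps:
$a{\left(d \right)} = 2 d$
$J{\left(b,l \right)} = \frac{1}{-65 + b}$ ($J{\left(b,l \right)} = \frac{1}{b - 65} = \frac{1}{-65 + b}$)
$\frac{1}{a{\left(99 \right)} + \left(\left(\left(17 - 12\right) 6 + 57\right) + J{\left(-214,217 \right)}\right)} = \frac{1}{2 \cdot 99 + \left(\left(\left(17 - 12\right) 6 + 57\right) + \frac{1}{-65 - 214}\right)} = \frac{1}{198 + \left(\left(\left(17 - 12\right) 6 + 57\right) + \frac{1}{-279}\right)} = \frac{1}{198 + \left(\left(5 \cdot 6 + 57\right) - \frac{1}{279}\right)} = \frac{1}{198 + \left(\left(30 + 57\right) - \frac{1}{279}\right)} = \frac{1}{198 + \left(87 - \frac{1}{279}\right)} = \frac{1}{198 + \frac{24272}{279}} = \frac{1}{\frac{79514}{279}} = \frac{279}{79514}$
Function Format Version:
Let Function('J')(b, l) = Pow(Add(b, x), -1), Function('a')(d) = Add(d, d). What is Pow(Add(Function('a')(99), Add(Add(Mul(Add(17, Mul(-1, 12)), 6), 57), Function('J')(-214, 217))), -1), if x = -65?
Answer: Rational(279, 79514) ≈ 0.0035088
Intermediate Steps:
Function('a')(d) = Mul(2, d)
Function('J')(b, l) = Pow(Add(-65, b), -1) (Function('J')(b, l) = Pow(Add(b, -65), -1) = Pow(Add(-65, b), -1))
Pow(Add(Function('a')(99), Add(Add(Mul(Add(17, Mul(-1, 12)), 6), 57), Function('J')(-214, 217))), -1) = Pow(Add(Mul(2, 99), Add(Add(Mul(Add(17, Mul(-1, 12)), 6), 57), Pow(Add(-65, -214), -1))), -1) = Pow(Add(198, Add(Add(Mul(Add(17, -12), 6), 57), Pow(-279, -1))), -1) = Pow(Add(198, Add(Add(Mul(5, 6), 57), Rational(-1, 279))), -1) = Pow(Add(198, Add(Add(30, 57), Rational(-1, 279))), -1) = Pow(Add(198, Add(87, Rational(-1, 279))), -1) = Pow(Add(198, Rational(24272, 279)), -1) = Pow(Rational(79514, 279), -1) = Rational(279, 79514)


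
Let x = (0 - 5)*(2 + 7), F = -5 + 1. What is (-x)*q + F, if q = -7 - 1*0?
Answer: -319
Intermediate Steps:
q = -7 (q = -7 + 0 = -7)
F = -4
x = -45 (x = -5*9 = -45)
(-x)*q + F = -1*(-45)*(-7) - 4 = 45*(-7) - 4 = -315 - 4 = -319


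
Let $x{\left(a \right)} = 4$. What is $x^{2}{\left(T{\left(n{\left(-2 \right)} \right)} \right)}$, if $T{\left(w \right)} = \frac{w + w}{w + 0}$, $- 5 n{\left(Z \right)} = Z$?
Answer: $16$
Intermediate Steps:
$n{\left(Z \right)} = - \frac{Z}{5}$
$T{\left(w \right)} = 2$ ($T{\left(w \right)} = \frac{2 w}{w} = 2$)
$x^{2}{\left(T{\left(n{\left(-2 \right)} \right)} \right)} = 4^{2} = 16$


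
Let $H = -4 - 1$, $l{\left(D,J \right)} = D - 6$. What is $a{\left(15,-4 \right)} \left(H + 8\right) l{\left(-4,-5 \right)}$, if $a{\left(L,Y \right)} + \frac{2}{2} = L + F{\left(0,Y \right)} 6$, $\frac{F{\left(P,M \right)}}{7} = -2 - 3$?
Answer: $5880$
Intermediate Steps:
$l{\left(D,J \right)} = -6 + D$ ($l{\left(D,J \right)} = D - 6 = -6 + D$)
$F{\left(P,M \right)} = -35$ ($F{\left(P,M \right)} = 7 \left(-2 - 3\right) = 7 \left(-5\right) = -35$)
$a{\left(L,Y \right)} = -211 + L$ ($a{\left(L,Y \right)} = -1 + \left(L - 210\right) = -1 + \left(-210 + L\right) = -211 + L$)
$H = -5$
$a{\left(15,-4 \right)} \left(H + 8\right) l{\left(-4,-5 \right)} = \left(-211 + 15\right) \left(-5 + 8\right) \left(-6 - 4\right) = - 196 \cdot 3 \left(-10\right) = \left(-196\right) \left(-30\right) = 5880$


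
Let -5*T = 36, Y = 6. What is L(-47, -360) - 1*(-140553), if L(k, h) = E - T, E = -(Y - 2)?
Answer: 702781/5 ≈ 1.4056e+5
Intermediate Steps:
T = -36/5 (T = -1/5*36 = -36/5 ≈ -7.2000)
E = -4 (E = -(6 - 2) = -1*4 = -4)
L(k, h) = 16/5 (L(k, h) = -4 - 1*(-36/5) = -4 + 36/5 = 16/5)
L(-47, -360) - 1*(-140553) = 16/5 - 1*(-140553) = 16/5 + 140553 = 702781/5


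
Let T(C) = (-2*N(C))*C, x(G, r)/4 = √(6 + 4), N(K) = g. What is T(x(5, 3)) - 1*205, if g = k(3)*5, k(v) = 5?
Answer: -205 - 200*√10 ≈ -837.46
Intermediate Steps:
g = 25 (g = 5*5 = 25)
N(K) = 25
x(G, r) = 4*√10 (x(G, r) = 4*√(6 + 4) = 4*√10)
T(C) = -50*C (T(C) = (-2*25)*C = -50*C)
T(x(5, 3)) - 1*205 = -200*√10 - 1*205 = -200*√10 - 205 = -205 - 200*√10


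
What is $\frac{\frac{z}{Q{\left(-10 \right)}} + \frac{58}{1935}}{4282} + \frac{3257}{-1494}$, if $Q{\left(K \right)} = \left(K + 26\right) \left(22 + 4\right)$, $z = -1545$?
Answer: $- \frac{69325827709}{31787512640} \approx -2.1809$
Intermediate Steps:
$Q{\left(K \right)} = 676 + 26 K$ ($Q{\left(K \right)} = \left(26 + K\right) 26 = 676 + 26 K$)
$\frac{\frac{z}{Q{\left(-10 \right)}} + \frac{58}{1935}}{4282} + \frac{3257}{-1494} = \frac{- \frac{1545}{676 + 26 \left(-10\right)} + \frac{58}{1935}}{4282} + \frac{3257}{-1494} = \left(- \frac{1545}{676 - 260} + 58 \cdot \frac{1}{1935}\right) \frac{1}{4282} + 3257 \left(- \frac{1}{1494}\right) = \left(- \frac{1545}{416} + \frac{58}{1935}\right) \frac{1}{4282} - \frac{3257}{1494} = \left(- \frac{2965447}{804960}\right) \frac{1}{4282} - \frac{3257}{1494} = - \frac{2965447}{3446838720} - \frac{3257}{1494} = - \frac{69325827709}{31787512640}$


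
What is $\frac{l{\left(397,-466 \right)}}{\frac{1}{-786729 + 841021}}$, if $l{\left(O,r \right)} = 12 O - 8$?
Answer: $258212752$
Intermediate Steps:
$l{\left(O,r \right)} = -8 + 12 O$
$\frac{l{\left(397,-466 \right)}}{\frac{1}{-786729 + 841021}} = \frac{-8 + 12 \cdot 397}{\frac{1}{-786729 + 841021}} = \frac{-8 + 4764}{\frac{1}{54292}} = 4756 \frac{1}{\frac{1}{54292}} = 4756 \cdot 54292 = 258212752$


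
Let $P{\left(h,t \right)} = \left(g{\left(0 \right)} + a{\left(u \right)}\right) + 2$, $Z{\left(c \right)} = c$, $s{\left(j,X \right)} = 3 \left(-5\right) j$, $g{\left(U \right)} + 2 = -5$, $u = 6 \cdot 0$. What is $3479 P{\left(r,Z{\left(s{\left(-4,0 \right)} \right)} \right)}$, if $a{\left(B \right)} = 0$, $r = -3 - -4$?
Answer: $-17395$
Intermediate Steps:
$u = 0$
$g{\left(U \right)} = -7$ ($g{\left(U \right)} = -2 - 5 = -7$)
$s{\left(j,X \right)} = - 15 j$
$r = 1$ ($r = -3 + 4 = 1$)
$P{\left(h,t \right)} = -5$ ($P{\left(h,t \right)} = \left(-7 + 0\right) + 2 = -7 + 2 = -5$)
$3479 P{\left(r,Z{\left(s{\left(-4,0 \right)} \right)} \right)} = 3479 \left(-5\right) = -17395$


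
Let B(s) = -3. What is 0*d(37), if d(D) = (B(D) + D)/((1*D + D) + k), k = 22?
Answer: 0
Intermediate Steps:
d(D) = (-3 + D)/(22 + 2*D) (d(D) = (-3 + D)/((1*D + D) + 22) = (-3 + D)/((D + D) + 22) = (-3 + D)/(2*D + 22) = (-3 + D)/(22 + 2*D))
0*d(37) = 0*((-3 + 37)/(2*(11 + 37))) = 0*((½)*34/48) = 0*((½)*(1/48)*34) = 0*(17/48) = 0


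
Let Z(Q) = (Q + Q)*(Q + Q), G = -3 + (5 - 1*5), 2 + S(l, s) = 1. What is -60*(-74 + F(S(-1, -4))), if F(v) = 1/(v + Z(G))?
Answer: 31068/7 ≈ 4438.3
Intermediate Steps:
S(l, s) = -1 (S(l, s) = -2 + 1 = -1)
G = -3 (G = -3 + (5 - 5) = -3 + 0 = -3)
Z(Q) = 4*Q² (Z(Q) = (2*Q)*(2*Q) = 4*Q²)
F(v) = 1/(36 + v) (F(v) = 1/(v + 4*(-3)²) = 1/(v + 4*9) = 1/(v + 36) = 1/(36 + v))
-60*(-74 + F(S(-1, -4))) = -60*(-74 + 1/(36 - 1)) = -60*(-74 + 1/35) = -60*(-2589/35) = 31068/7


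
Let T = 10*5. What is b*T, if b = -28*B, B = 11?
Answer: -15400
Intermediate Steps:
T = 50
b = -308 (b = -28*11 = -308)
b*T = -308*50 = -15400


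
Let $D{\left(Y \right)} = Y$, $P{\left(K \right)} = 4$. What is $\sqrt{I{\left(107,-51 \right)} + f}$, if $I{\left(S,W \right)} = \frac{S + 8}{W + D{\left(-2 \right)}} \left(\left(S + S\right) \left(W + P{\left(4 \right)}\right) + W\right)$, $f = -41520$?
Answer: $\frac{5 i \sqrt{2200613}}{53} \approx 139.95 i$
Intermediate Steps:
$I{\left(S,W \right)} = \frac{\left(8 + S\right) \left(W + 2 S \left(4 + W\right)\right)}{-2 + W}$ ($I{\left(S,W \right)} = \frac{S + 8}{W - 2} \left(\left(S + S\right) \left(W + 4\right) + W\right) = \frac{8 + S}{-2 + W} \left(2 S \left(4 + W\right) + W\right) = \frac{8 + S}{-2 + W} \left(W + 2 S \left(4 + W\right)\right) = \frac{\left(8 + S\right) \left(W + 2 S \left(4 + W\right)\right)}{-2 + W}$)
$\sqrt{I{\left(107,-51 \right)} + f} = \sqrt{\frac{8 \left(-51\right) + 8 \cdot 107^{2} + 64 \cdot 107 + 2 \left(-51\right) 107^{2} + 17 \cdot 107 \left(-51\right)}{-2 - 51} - 41520} = \sqrt{\frac{-408 + 8 \cdot 11449 + 6848 + 2 \left(-51\right) 11449 - 92769}{-53} - 41520} = \sqrt{- \frac{-408 + 91592 + 6848 - 1167798 - 92769}{53} - 41520} = \sqrt{\left(- \frac{1}{53}\right) \left(-1162535\right) - 41520} = \sqrt{\frac{1162535}{53} - 41520} = \sqrt{- \frac{1038025}{53}} = \frac{5 i \sqrt{2200613}}{53}$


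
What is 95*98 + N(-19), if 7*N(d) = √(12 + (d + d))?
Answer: 9310 + I*√26/7 ≈ 9310.0 + 0.72843*I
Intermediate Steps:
N(d) = √(12 + 2*d)/7 (N(d) = √(12 + (d + d))/7 = √(12 + 2*d)/7)
95*98 + N(-19) = 95*98 + √(12 + 2*(-19))/7 = 9310 + √(12 - 38)/7 = 9310 + √(-26)/7 = 9310 + (I*√26)/7 = 9310 + I*√26/7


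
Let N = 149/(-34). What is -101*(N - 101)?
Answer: 361883/34 ≈ 10644.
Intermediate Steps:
N = -149/34 (N = 149*(-1/34) = -149/34 ≈ -4.3824)
-101*(N - 101) = -101*(-149/34 - 101) = -101*(-3583/34) = 361883/34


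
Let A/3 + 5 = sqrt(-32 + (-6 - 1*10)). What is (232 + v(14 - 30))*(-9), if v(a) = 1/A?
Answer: -152409/73 + 12*I*sqrt(3)/73 ≈ -2087.8 + 0.28472*I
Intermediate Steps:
A = -15 + 12*I*sqrt(3) (A = -15 + 3*sqrt(-32 + (-6 - 1*10)) = -15 + 3*sqrt(-32 + (-6 - 10)) = -15 + 3*sqrt(-32 - 16) = -15 + 3*sqrt(-48) = -15 + 3*(4*I*sqrt(3)) = -15 + 12*I*sqrt(3) ≈ -15.0 + 20.785*I)
v(a) = 1/(-15 + 12*I*sqrt(3))
(232 + v(14 - 30))*(-9) = (232 + (-5/219 - 4*I*sqrt(3)/219))*(-9) = (50803/219 - 4*I*sqrt(3)/219)*(-9) = -152409/73 + 12*I*sqrt(3)/73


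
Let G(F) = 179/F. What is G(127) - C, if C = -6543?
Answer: 831140/127 ≈ 6544.4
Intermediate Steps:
G(127) - C = 179/127 - 1*(-6543) = 179*(1/127) + 6543 = 179/127 + 6543 = 831140/127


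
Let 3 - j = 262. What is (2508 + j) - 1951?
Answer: 298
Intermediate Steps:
j = -259 (j = 3 - 1*262 = 3 - 262 = -259)
(2508 + j) - 1951 = (2508 - 259) - 1951 = 2249 - 1951 = 298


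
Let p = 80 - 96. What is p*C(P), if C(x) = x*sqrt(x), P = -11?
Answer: 176*I*sqrt(11) ≈ 583.73*I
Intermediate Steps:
C(x) = x**(3/2)
p = -16
p*C(P) = -(-176)*I*sqrt(11) = 176*I*sqrt(11)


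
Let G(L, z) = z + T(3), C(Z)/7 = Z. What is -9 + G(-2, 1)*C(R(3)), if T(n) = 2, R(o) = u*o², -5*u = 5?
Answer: -198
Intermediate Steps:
u = -1 (u = -⅕*5 = -1)
R(o) = -o²
C(Z) = 7*Z
G(L, z) = 2 + z (G(L, z) = z + 2 = 2 + z)
-9 + G(-2, 1)*C(R(3)) = -9 + (2 + 1)*(7*(-1*3²)) = -9 + 3*(7*(-1*9)) = -9 + 3*(7*(-9)) = -9 + 3*(-63) = -9 - 189 = -198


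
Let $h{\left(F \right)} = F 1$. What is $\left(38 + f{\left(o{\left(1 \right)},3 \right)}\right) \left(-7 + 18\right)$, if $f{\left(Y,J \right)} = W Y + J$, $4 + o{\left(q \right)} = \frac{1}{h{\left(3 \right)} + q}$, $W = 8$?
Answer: $121$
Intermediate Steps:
$h{\left(F \right)} = F$
$o{\left(q \right)} = -4 + \frac{1}{3 + q}$
$f{\left(Y,J \right)} = J + 8 Y$ ($f{\left(Y,J \right)} = 8 Y + J = J + 8 Y$)
$\left(38 + f{\left(o{\left(1 \right)},3 \right)}\right) \left(-7 + 18\right) = \left(38 + \left(3 + 8 \frac{-11 - 4}{3 + 1}\right)\right) \left(-7 + 18\right) = \left(38 + \left(3 + 8 \frac{-11 - 4}{4}\right)\right) 11 = \left(38 + \left(3 + 8 \cdot \frac{1}{4} \left(-15\right)\right)\right) 11 = \left(38 + \left(3 + 8 \left(- \frac{15}{4}\right)\right)\right) 11 = \left(38 + \left(3 - 30\right)\right) 11 = \left(38 - 27\right) 11 = 11 \cdot 11 = 121$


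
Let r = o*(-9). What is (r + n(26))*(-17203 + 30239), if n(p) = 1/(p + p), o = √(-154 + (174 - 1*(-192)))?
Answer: 3259/13 - 234648*√53 ≈ -1.7080e+6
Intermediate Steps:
o = 2*√53 (o = √(-154 + (174 + 192)) = √(-154 + 366) = √212 = 2*√53 ≈ 14.560)
n(p) = 1/(2*p)
r = -18*√53 (r = (2*√53)*(-9) = -18*√53 ≈ -131.04)
(r + n(26))*(-17203 + 30239) = (-18*√53 + (½)/26)*(-17203 + 30239) = (-18*√53 + (½)*(1/26))*13036 = (-18*√53 + 1/52)*13036 = (1/52 - 18*√53)*13036 = 3259/13 - 234648*√53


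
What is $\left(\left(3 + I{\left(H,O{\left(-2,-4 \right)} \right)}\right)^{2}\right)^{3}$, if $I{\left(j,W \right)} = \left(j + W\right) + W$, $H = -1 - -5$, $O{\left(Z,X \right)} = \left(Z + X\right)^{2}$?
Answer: $243087455521$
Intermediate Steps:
$O{\left(Z,X \right)} = \left(X + Z\right)^{2}$
$H = 4$ ($H = -1 + 5 = 4$)
$I{\left(j,W \right)} = j + 2 W$ ($I{\left(j,W \right)} = \left(W + j\right) + W = j + 2 W$)
$\left(\left(3 + I{\left(H,O{\left(-2,-4 \right)} \right)}\right)^{2}\right)^{3} = \left(\left(3 + \left(4 + 2 \left(-4 - 2\right)^{2}\right)\right)^{2}\right)^{3} = \left(\left(3 + \left(4 + 2 \left(-6\right)^{2}\right)\right)^{2}\right)^{3} = \left(\left(3 + \left(4 + 2 \cdot 36\right)\right)^{2}\right)^{3} = \left(\left(3 + \left(4 + 72\right)\right)^{2}\right)^{3} = \left(\left(3 + 76\right)^{2}\right)^{3} = \left(79^{2}\right)^{3} = 6241^{3} = 243087455521$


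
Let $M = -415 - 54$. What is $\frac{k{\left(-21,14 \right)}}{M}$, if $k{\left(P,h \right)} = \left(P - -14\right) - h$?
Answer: $\frac{3}{67} \approx 0.044776$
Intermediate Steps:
$k{\left(P,h \right)} = 14 + P - h$ ($k{\left(P,h \right)} = \left(P + 14\right) - h = \left(14 + P\right) - h = 14 + P - h$)
$M = -469$ ($M = -415 - 54 = -469$)
$\frac{k{\left(-21,14 \right)}}{M} = \frac{14 - 21 - 14}{-469} = \left(14 - 21 - 14\right) \left(- \frac{1}{469}\right) = \left(-21\right) \left(- \frac{1}{469}\right) = \frac{3}{67}$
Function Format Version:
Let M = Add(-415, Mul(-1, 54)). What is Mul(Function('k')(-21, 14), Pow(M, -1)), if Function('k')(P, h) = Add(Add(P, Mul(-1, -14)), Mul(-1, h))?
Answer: Rational(3, 67) ≈ 0.044776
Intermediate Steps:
Function('k')(P, h) = Add(14, P, Mul(-1, h)) (Function('k')(P, h) = Add(Add(P, 14), Mul(-1, h)) = Add(Add(14, P), Mul(-1, h)) = Add(14, P, Mul(-1, h)))
M = -469 (M = Add(-415, -54) = -469)
Mul(Function('k')(-21, 14), Pow(M, -1)) = Mul(Add(14, -21, Mul(-1, 14)), Pow(-469, -1)) = Mul(Add(14, -21, -14), Rational(-1, 469)) = Mul(-21, Rational(-1, 469)) = Rational(3, 67)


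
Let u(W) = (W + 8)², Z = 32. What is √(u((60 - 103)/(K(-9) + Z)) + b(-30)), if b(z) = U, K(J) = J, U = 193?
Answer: √121978/23 ≈ 15.185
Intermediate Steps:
b(z) = 193
u(W) = (8 + W)²
√(u((60 - 103)/(K(-9) + Z)) + b(-30)) = √((8 + (60 - 103)/(-9 + 32))² + 193) = √((8 - 43/23)² + 193) = √((141/23)² + 193) = √(19881/529 + 193) = √(121978/529) = √121978/23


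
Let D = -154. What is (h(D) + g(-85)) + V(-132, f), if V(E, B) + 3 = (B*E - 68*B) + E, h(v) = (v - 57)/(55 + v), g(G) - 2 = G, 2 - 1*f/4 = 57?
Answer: 4334629/99 ≈ 43784.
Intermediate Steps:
f = -220 (f = 8 - 4*57 = 8 - 228 = -220)
g(G) = 2 + G
h(v) = (-57 + v)/(55 + v)
V(E, B) = -3 + E - 68*B + B*E (V(E, B) = -3 + ((B*E - 68*B) + E) = -3 + ((-68*B + B*E) + E) = -3 + (E - 68*B + B*E) = -3 + E - 68*B + B*E)
(h(D) + g(-85)) + V(-132, f) = ((-57 - 154)/(55 - 154) + (2 - 85)) + (-3 - 132 - 68*(-220) - 220*(-132)) = (-211/(-99) - 83) + (-3 - 132 + 14960 + 29040) = (-1/99*(-211) - 83) + 43865 = (211/99 - 83) + 43865 = -8006/99 + 43865 = 4334629/99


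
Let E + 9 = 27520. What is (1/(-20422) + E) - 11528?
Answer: 326404825/20422 ≈ 15983.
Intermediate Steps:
E = 27511 (E = -9 + 27520 = 27511)
(1/(-20422) + E) - 11528 = (1/(-20422) + 27511) - 11528 = (-1/20422 + 27511) - 11528 = 561829641/20422 - 11528 = 326404825/20422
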